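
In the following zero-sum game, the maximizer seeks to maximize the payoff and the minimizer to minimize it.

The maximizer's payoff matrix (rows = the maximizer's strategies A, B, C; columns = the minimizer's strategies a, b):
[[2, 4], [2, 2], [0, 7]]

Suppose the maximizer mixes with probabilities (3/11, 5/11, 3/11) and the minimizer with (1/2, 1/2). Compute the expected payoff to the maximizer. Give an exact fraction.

Against (1/2, 1/2), each row's expected payoff is A: 3; B: 2; C: 7/2.
Taking the (3/11, 5/11, 3/11)-weighted average: (3/11)·(3) + (5/11)·(2) + (3/11)·(7/2) = 59/22.

59/22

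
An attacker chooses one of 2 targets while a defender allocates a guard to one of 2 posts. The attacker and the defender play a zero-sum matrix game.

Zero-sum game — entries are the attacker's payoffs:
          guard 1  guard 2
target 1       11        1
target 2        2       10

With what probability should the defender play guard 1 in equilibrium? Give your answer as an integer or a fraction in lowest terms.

Row minima are 1 and 2, so the attacker's maximin is 2; column maxima are 11 and 10, so the defender's minimax is 10. These differ, so the equilibrium is in mixed strategies.
Let the defender play guard 1 with probability q. The attacker is indifferent when 11q + (1−q) = 2q + 10(1−q), giving q = 1/2.

1/2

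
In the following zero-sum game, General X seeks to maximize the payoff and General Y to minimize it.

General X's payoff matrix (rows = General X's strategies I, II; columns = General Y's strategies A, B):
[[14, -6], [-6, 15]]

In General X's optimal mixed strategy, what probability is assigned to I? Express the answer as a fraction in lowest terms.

21/41

Row minima are -6 and -6, so General X's maximin is -6; column maxima are 14 and 15, so General Y's minimax is 14. These differ, so the equilibrium is in mixed strategies.
Let General X play I with probability p. General Y is indifferent when 14p − 6(1−p) = −6p + 15(1−p), giving p = 21/41.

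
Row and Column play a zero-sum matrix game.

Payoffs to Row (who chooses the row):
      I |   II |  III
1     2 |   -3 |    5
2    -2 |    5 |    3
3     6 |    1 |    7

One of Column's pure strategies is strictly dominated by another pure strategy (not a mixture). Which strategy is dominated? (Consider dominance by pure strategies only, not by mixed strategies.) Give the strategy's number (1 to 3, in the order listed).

3

Column prefers columns that give Row less. Compare III with I: 2 < 5, -2 < 3, 6 < 7.
So I strictly dominates III for Column; III is strictly dominated.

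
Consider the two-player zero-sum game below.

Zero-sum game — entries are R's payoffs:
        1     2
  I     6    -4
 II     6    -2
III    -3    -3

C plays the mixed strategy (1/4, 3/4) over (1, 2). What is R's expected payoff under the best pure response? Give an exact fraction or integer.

I: (6)·(1/4) + (-4)·(3/4) = -3/2.
II: (6)·(1/4) + (-2)·(3/4) = 0.
III: (-3)·(1/4) + (-3)·(3/4) = -3.
The best pure response is II with expected payoff 0.

0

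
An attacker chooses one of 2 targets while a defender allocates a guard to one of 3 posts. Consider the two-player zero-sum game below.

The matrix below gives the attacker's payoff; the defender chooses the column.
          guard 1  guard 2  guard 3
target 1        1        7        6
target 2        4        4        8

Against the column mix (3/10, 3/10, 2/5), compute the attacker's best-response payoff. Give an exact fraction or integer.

target 1: (1)·(3/10) + (7)·(3/10) + (6)·(2/5) = 24/5.
target 2: (4)·(3/10) + (4)·(3/10) + (8)·(2/5) = 28/5.
The best pure response is target 2 with expected payoff 28/5.

28/5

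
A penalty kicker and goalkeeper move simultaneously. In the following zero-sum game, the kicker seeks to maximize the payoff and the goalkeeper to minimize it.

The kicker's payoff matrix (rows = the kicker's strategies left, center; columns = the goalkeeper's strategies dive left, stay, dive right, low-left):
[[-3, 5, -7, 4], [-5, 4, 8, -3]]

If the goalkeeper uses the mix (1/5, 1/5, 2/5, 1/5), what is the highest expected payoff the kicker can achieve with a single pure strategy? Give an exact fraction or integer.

left: (-3)·(1/5) + (5)·(1/5) + (-7)·(2/5) + (4)·(1/5) = -8/5.
center: (-5)·(1/5) + (4)·(1/5) + (8)·(2/5) + (-3)·(1/5) = 12/5.
The best pure response is center with expected payoff 12/5.

12/5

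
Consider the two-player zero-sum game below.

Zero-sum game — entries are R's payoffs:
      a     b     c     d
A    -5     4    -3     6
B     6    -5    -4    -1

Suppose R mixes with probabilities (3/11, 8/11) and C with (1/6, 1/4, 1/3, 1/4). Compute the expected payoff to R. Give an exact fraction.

Against (1/6, 1/4, 1/3, 1/4), each row's expected payoff is A: 2/3; B: -11/6.
Taking the (3/11, 8/11)-weighted average: (3/11)·(2/3) + (8/11)·(-11/6) = -38/33.

-38/33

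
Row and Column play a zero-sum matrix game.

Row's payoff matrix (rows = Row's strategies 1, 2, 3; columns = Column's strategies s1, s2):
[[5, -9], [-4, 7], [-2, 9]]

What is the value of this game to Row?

27/25

Row 2 is strictly dominated by row 3, so Row never plays it.
The remaining 2×2 game on (1, 3) × (s1, s2) has no saddle point. Let Row play 1 with probability p; indifference gives 5p − 2(1−p) = −9p + 9(1−p), so p = 11/25.
Similarly Column's optimal q on s1 is 18/25, and the value is 5·(18/25) + (-9)·(7/25) = 27/25.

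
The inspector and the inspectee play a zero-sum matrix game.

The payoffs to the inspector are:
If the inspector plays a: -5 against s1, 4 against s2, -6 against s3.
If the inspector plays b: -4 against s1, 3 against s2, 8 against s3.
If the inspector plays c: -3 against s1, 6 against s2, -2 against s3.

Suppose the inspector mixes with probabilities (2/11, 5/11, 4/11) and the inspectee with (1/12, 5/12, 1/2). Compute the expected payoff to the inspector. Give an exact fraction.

Against (1/12, 5/12, 1/2), each row's expected payoff is a: -7/4; b: 59/12; c: 5/4.
Taking the (2/11, 5/11, 4/11)-weighted average: (2/11)·(-7/4) + (5/11)·(59/12) + (4/11)·(5/4) = 313/132.

313/132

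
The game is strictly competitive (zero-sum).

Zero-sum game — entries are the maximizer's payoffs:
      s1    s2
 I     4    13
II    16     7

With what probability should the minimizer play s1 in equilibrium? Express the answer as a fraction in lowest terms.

1/3

Row minima are 4 and 7, so the maximizer's maximin is 7; column maxima are 16 and 13, so the minimizer's minimax is 13. These differ, so the equilibrium is in mixed strategies.
Let the minimizer play s1 with probability q. The maximizer is indifferent when 4q + 13(1−q) = 16q + 7(1−q), giving q = 1/3.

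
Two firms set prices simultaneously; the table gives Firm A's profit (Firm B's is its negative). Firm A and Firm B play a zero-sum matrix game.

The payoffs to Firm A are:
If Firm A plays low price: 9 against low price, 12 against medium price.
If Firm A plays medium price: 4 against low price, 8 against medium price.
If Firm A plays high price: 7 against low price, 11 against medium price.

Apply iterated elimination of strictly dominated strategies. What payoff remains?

Row medium price is strictly dominated by row low price (9>4, 12>8); eliminate medium price.
Column medium price is strictly dominated by low price for Firm B (9<12, 7<11); eliminate medium price.
Row high price is strictly dominated by row low price (9>7); eliminate high price.
Only (low price, low price) remains, with payoff 9.

9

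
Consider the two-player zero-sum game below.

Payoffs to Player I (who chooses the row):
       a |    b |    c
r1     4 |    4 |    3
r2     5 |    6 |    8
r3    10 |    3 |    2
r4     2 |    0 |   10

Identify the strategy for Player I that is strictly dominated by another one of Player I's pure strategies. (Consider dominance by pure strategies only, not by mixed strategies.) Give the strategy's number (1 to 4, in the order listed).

1

Compare r1 with r2: 5 > 4, 6 > 4, 8 > 3.
So r2 strictly dominates r1 for Player I; r1 is strictly dominated.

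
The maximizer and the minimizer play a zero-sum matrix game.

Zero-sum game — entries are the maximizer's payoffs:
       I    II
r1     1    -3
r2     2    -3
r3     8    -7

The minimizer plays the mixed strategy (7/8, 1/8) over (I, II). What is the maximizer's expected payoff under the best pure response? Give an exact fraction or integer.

r1: (1)·(7/8) + (-3)·(1/8) = 1/2.
r2: (2)·(7/8) + (-3)·(1/8) = 11/8.
r3: (8)·(7/8) + (-7)·(1/8) = 49/8.
The best pure response is r3 with expected payoff 49/8.

49/8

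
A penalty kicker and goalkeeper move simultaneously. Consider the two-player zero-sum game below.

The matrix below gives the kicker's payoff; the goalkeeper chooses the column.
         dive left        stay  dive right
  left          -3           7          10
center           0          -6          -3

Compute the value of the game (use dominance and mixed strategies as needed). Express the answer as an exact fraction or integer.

-9/8

Column dive right is strictly dominated by stay for the goalkeeper (it gives the kicker more in every row).
The remaining 2×2 game on (left, center) × (dive left, stay) has no saddle point. Let the kicker play left with probability p; indifference gives −3p = 7p − 6(1−p), so p = 3/8.
Similarly the goalkeeper's optimal q on dive left is 13/16, and the value is -3·(13/16) + (7)·(3/16) = -9/8.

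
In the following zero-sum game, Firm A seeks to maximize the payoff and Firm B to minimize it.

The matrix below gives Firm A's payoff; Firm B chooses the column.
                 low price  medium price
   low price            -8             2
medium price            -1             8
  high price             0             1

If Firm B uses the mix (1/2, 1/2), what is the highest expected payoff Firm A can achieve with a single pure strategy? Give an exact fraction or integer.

7/2

low price: (-8)·(1/2) + (2)·(1/2) = -3.
medium price: (-1)·(1/2) + (8)·(1/2) = 7/2.
high price: (0)·(1/2) + (1)·(1/2) = 1/2.
The best pure response is medium price with expected payoff 7/2.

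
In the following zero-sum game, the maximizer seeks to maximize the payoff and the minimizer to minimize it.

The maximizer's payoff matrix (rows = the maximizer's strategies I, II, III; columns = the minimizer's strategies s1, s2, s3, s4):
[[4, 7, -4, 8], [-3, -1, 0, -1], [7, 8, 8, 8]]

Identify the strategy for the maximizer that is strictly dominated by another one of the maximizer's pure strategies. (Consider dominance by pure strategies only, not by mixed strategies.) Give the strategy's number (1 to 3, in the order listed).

2

Compare II with III: 7 > -3, 8 > -1, 8 > 0, 8 > -1.
So III strictly dominates II for the maximizer; II is strictly dominated.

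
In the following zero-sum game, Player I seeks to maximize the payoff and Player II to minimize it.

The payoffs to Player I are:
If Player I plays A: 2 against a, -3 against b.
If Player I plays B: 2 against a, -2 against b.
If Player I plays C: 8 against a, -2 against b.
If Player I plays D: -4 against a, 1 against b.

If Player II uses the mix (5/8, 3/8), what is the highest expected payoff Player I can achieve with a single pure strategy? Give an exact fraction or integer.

A: (2)·(5/8) + (-3)·(3/8) = 1/8.
B: (2)·(5/8) + (-2)·(3/8) = 1/2.
C: (8)·(5/8) + (-2)·(3/8) = 17/4.
D: (-4)·(5/8) + (1)·(3/8) = -17/8.
The best pure response is C with expected payoff 17/4.

17/4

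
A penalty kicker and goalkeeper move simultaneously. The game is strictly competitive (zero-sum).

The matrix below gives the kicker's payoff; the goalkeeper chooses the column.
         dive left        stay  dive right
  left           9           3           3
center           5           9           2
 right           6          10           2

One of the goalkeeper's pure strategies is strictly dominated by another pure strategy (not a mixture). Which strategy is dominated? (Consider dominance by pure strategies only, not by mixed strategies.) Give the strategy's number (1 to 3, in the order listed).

The goalkeeper prefers columns that give the kicker less. Compare dive left with dive right: 3 < 9, 2 < 5, 2 < 6.
So dive right strictly dominates dive left for the goalkeeper; dive left is strictly dominated.

1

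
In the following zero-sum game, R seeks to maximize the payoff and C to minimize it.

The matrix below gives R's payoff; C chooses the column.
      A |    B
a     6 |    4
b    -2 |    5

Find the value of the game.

38/9

Row minima are 4 and -2, so R's maximin is 4; column maxima are 6 and 5, so C's minimax is 5. These differ, so the equilibrium is in mixed strategies.
Let R play a with probability p. C is indifferent when 6p − 2(1−p) = 4p + 5(1−p), giving p = 7/9.
Let C play A with probability q. R is indifferent when 6q + 4(1−q) = −2q + 5(1−q), giving q = 1/9.
The value is 6·(1/9) + (4)·(8/9) = 38/9.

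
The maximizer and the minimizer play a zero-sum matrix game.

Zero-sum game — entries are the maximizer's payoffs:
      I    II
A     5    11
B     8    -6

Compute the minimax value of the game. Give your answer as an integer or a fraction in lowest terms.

59/10

Row minima are 5 and -6, so the maximizer's maximin is 5; column maxima are 8 and 11, so the minimizer's minimax is 8. These differ, so the equilibrium is in mixed strategies.
Let the maximizer play A with probability p. The minimizer is indifferent when 5p + 8(1−p) = 11p − 6(1−p), giving p = 7/10.
Let the minimizer play I with probability q. The maximizer is indifferent when 5q + 11(1−q) = 8q − 6(1−q), giving q = 17/20.
The value is 5·(17/20) + (11)·(3/20) = 59/10.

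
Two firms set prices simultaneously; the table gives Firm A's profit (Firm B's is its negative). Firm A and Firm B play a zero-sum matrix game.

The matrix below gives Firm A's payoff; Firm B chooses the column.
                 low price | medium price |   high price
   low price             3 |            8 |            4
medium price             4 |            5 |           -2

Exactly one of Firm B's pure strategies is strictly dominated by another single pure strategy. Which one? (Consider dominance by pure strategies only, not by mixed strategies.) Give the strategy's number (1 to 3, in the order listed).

Firm B prefers columns that give Firm A less. Compare medium price with low price: 3 < 8, 4 < 5.
So low price strictly dominates medium price for Firm B; medium price is strictly dominated.

2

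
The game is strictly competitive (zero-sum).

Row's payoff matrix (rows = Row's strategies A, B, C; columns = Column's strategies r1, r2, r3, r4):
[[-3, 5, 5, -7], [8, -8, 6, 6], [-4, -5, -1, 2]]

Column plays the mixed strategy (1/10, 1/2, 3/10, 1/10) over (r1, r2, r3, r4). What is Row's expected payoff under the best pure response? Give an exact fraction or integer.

3

A: (-3)·(1/10) + (5)·(1/2) + (5)·(3/10) + (-7)·(1/10) = 3.
B: (8)·(1/10) + (-8)·(1/2) + (6)·(3/10) + (6)·(1/10) = -4/5.
C: (-4)·(1/10) + (-5)·(1/2) + (-1)·(3/10) + (2)·(1/10) = -3.
The best pure response is A with expected payoff 3.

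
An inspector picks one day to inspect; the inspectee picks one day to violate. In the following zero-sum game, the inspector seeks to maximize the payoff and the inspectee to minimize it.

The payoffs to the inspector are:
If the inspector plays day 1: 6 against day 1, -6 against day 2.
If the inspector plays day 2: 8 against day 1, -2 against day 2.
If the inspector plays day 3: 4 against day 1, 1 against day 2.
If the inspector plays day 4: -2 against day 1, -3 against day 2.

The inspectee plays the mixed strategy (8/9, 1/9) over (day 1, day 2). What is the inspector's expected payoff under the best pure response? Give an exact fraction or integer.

62/9

day 1: (6)·(8/9) + (-6)·(1/9) = 14/3.
day 2: (8)·(8/9) + (-2)·(1/9) = 62/9.
day 3: (4)·(8/9) + (1)·(1/9) = 11/3.
day 4: (-2)·(8/9) + (-3)·(1/9) = -19/9.
The best pure response is day 2 with expected payoff 62/9.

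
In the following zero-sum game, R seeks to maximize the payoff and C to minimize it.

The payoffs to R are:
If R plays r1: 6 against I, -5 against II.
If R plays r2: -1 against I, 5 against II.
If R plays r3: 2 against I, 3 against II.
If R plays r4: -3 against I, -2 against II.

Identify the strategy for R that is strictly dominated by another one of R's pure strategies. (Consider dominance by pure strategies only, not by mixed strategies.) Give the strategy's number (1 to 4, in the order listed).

Compare r4 with r2: -1 > -3, 5 > -2.
So r2 strictly dominates r4 for R; r4 is strictly dominated.

4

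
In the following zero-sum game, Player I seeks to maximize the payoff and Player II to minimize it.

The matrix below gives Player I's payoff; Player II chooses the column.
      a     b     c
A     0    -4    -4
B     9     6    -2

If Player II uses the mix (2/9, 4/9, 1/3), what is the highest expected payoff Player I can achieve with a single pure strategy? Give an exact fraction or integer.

A: (0)·(2/9) + (-4)·(4/9) + (-4)·(1/3) = -28/9.
B: (9)·(2/9) + (6)·(4/9) + (-2)·(1/3) = 4.
The best pure response is B with expected payoff 4.

4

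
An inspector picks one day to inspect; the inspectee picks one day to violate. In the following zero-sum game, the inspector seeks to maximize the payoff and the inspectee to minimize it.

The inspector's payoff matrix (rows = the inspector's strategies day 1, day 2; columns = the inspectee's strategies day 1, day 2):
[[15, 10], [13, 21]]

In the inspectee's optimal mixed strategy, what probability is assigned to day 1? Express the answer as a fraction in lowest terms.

11/13

Row minima are 10 and 13, so the inspector's maximin is 13; column maxima are 15 and 21, so the inspectee's minimax is 15. These differ, so the equilibrium is in mixed strategies.
Let the inspectee play day 1 with probability q. The inspector is indifferent when 15q + 10(1−q) = 13q + 21(1−q), giving q = 11/13.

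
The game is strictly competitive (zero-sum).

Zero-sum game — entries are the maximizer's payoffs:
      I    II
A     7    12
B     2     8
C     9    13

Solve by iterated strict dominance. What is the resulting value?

Column II is strictly dominated by I for the minimizer (7<12, 2<8, 9<13); eliminate II.
Row B is strictly dominated by row A (7>2); eliminate B.
Row A is strictly dominated by row C (9>7); eliminate A.
Only (C, I) remains, with payoff 9.

9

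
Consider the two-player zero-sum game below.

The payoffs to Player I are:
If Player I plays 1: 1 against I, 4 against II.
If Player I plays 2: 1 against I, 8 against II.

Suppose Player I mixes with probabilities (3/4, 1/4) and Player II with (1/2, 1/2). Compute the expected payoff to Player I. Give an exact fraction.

3

Against (1/2, 1/2), each row's expected payoff is 1: 5/2; 2: 9/2.
Taking the (3/4, 1/4)-weighted average: (3/4)·(5/2) + (1/4)·(9/2) = 3.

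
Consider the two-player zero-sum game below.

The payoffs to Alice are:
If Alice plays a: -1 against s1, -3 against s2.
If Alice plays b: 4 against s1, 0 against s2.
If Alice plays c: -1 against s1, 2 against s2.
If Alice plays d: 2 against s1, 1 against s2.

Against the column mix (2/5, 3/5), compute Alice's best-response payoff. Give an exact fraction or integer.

8/5

a: (-1)·(2/5) + (-3)·(3/5) = -11/5.
b: (4)·(2/5) + (0)·(3/5) = 8/5.
c: (-1)·(2/5) + (2)·(3/5) = 4/5.
d: (2)·(2/5) + (1)·(3/5) = 7/5.
The best pure response is b with expected payoff 8/5.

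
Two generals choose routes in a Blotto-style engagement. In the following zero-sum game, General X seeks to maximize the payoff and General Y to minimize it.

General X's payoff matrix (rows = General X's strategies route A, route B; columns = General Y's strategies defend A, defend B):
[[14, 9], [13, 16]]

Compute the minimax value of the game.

107/8

Row minima are 9 and 13, so General X's maximin is 13; column maxima are 14 and 16, so General Y's minimax is 14. These differ, so the equilibrium is in mixed strategies.
Let General X play route A with probability p. General Y is indifferent when 14p + 13(1−p) = 9p + 16(1−p), giving p = 3/8.
Let General Y play defend A with probability q. General X is indifferent when 14q + 9(1−q) = 13q + 16(1−q), giving q = 7/8.
The value is 14·(7/8) + (9)·(1/8) = 107/8.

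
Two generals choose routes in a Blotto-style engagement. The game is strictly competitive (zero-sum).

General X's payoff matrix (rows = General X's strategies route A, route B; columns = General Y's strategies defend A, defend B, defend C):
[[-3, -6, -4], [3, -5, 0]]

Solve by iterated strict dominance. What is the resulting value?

Column defend A is strictly dominated by defend B for General Y (-6<-3, -5<3); eliminate defend A.
Column defend C is strictly dominated by defend B for General Y (-6<-4, -5<0); eliminate defend C.
Row route A is strictly dominated by row route B (-5>-6); eliminate route A.
Only (route B, defend B) remains, with payoff -5.

-5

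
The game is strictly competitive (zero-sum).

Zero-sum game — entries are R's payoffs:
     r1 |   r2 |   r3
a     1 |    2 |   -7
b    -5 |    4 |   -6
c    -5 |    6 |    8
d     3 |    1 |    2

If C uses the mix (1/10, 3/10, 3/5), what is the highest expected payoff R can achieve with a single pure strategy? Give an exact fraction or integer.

61/10

a: (1)·(1/10) + (2)·(3/10) + (-7)·(3/5) = -7/2.
b: (-5)·(1/10) + (4)·(3/10) + (-6)·(3/5) = -29/10.
c: (-5)·(1/10) + (6)·(3/10) + (8)·(3/5) = 61/10.
d: (3)·(1/10) + (1)·(3/10) + (2)·(3/5) = 9/5.
The best pure response is c with expected payoff 61/10.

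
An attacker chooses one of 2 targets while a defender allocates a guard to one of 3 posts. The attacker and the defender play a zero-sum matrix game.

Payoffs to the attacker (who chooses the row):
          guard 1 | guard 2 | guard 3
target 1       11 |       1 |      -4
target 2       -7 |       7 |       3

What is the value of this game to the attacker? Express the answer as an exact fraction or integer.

Column guard 2 is strictly dominated by guard 3 for the defender (it gives the attacker more in every row).
The remaining 2×2 game on (target 1, target 2) × (guard 1, guard 3) has no saddle point. Let the attacker play target 1 with probability p; indifference gives 11p − 7(1−p) = −4p + 3(1−p), so p = 2/5.
Similarly the defender's optimal q on guard 1 is 7/25, and the value is 11·(7/25) + (-4)·(18/25) = 1/5.

1/5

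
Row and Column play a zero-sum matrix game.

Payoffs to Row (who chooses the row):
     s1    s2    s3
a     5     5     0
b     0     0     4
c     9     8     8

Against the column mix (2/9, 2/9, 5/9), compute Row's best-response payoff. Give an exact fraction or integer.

a: (5)·(2/9) + (5)·(2/9) + (0)·(5/9) = 20/9.
b: (0)·(2/9) + (0)·(2/9) + (4)·(5/9) = 20/9.
c: (9)·(2/9) + (8)·(2/9) + (8)·(5/9) = 74/9.
The best pure response is c with expected payoff 74/9.

74/9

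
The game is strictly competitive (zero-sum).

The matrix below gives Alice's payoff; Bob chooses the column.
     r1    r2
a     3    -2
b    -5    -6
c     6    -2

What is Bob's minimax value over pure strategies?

The worst case (largest entry) in each column is r1: 6, r2: -2.
The best (smallest) of these is -2.

-2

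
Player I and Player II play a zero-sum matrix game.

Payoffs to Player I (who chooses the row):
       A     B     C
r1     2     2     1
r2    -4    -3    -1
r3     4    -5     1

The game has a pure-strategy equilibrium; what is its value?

1

Row minima: 1, -4, -5 → Player I's maximin is 1.
Column maxima: 4, 2, 1 → Player II's minimax is 1.
They coincide at (r1, C), so the value is 1.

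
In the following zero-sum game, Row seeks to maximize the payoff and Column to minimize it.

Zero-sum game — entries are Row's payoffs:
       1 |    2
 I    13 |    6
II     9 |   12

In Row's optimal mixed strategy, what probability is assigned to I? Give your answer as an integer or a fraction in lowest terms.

3/10

Row minima are 6 and 9, so Row's maximin is 9; column maxima are 13 and 12, so Column's minimax is 12. These differ, so the equilibrium is in mixed strategies.
Let Row play I with probability p. Column is indifferent when 13p + 9(1−p) = 6p + 12(1−p), giving p = 3/10.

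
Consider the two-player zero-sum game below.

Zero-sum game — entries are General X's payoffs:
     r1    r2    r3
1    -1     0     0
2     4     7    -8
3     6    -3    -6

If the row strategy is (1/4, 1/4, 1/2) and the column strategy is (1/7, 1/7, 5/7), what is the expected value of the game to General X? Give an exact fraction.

Against (1/7, 1/7, 5/7), each row's expected payoff is 1: -1/7; 2: -29/7; 3: -27/7.
Taking the (1/4, 1/4, 1/2)-weighted average: (1/4)·(-1/7) + (1/4)·(-29/7) + (1/2)·(-27/7) = -3.

-3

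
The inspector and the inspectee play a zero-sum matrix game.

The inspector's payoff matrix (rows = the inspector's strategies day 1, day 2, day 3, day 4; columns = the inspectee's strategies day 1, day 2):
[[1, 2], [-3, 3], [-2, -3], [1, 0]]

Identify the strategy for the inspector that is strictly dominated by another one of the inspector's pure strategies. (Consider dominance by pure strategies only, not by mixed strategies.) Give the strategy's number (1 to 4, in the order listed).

Compare day 3 with day 1: 1 > -2, 2 > -3.
So day 1 strictly dominates day 3 for the inspector; day 3 is strictly dominated.

3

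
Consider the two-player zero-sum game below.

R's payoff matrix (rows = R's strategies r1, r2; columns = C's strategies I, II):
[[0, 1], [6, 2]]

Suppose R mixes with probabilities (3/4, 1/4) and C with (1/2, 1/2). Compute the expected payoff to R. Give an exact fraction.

11/8

Against (1/2, 1/2), each row's expected payoff is r1: 1/2; r2: 4.
Taking the (3/4, 1/4)-weighted average: (3/4)·(1/2) + (1/4)·(4) = 11/8.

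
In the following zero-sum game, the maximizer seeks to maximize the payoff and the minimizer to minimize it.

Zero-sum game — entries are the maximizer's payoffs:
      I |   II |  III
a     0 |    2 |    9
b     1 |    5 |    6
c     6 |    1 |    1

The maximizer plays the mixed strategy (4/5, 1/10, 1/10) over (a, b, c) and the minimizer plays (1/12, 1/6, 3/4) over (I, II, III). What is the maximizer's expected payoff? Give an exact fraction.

127/20

Against (1/12, 1/6, 3/4), each row's expected payoff is a: 85/12; b: 65/12; c: 17/12.
Taking the (4/5, 1/10, 1/10)-weighted average: (4/5)·(85/12) + (1/10)·(65/12) + (1/10)·(17/12) = 127/20.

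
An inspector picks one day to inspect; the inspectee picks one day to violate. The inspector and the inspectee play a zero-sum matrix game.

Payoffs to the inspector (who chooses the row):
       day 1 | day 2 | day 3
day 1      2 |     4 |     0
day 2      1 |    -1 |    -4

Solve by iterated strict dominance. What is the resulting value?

0

Row day 2 is strictly dominated by row day 1 (2>1, 4>-1, 0>-4); eliminate day 2.
Column day 2 is strictly dominated by day 1 for the inspectee (2<4); eliminate day 2.
Column day 1 is strictly dominated by day 3 for the inspectee (0<2); eliminate day 1.
Only (day 1, day 3) remains, with payoff 0.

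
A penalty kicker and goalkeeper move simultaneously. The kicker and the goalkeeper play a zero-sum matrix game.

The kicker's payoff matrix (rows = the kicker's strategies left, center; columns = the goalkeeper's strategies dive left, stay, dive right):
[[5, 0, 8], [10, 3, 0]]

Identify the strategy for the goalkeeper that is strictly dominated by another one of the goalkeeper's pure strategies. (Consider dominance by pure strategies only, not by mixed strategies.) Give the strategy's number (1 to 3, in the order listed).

The goalkeeper prefers columns that give the kicker less. Compare dive left with stay: 0 < 5, 3 < 10.
So stay strictly dominates dive left for the goalkeeper; dive left is strictly dominated.

1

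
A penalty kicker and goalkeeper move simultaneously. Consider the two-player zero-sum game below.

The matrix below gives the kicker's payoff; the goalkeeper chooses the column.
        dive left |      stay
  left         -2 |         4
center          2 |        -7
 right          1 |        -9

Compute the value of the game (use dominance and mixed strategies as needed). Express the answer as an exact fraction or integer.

-2/5

Row right is strictly dominated by row center, so the kicker never plays it.
The remaining 2×2 game on (left, center) × (dive left, stay) has no saddle point. Let the kicker play left with probability p; indifference gives −2p + 2(1−p) = 4p − 7(1−p), so p = 3/5.
Similarly the goalkeeper's optimal q on dive left is 11/15, and the value is -2·(11/15) + (4)·(4/15) = -2/5.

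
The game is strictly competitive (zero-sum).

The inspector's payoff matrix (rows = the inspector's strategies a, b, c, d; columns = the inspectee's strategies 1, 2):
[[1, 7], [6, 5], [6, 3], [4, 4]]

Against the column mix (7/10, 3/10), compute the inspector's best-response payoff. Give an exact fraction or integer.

a: (1)·(7/10) + (7)·(3/10) = 14/5.
b: (6)·(7/10) + (5)·(3/10) = 57/10.
c: (6)·(7/10) + (3)·(3/10) = 51/10.
d: (4)·(7/10) + (4)·(3/10) = 4.
The best pure response is b with expected payoff 57/10.

57/10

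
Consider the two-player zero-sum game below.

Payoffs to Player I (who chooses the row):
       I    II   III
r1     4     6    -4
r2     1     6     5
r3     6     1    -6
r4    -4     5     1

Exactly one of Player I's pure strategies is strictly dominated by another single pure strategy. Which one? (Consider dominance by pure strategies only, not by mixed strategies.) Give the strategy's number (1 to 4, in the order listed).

4

Compare r4 with r2: 1 > -4, 6 > 5, 5 > 1.
So r2 strictly dominates r4 for Player I; r4 is strictly dominated.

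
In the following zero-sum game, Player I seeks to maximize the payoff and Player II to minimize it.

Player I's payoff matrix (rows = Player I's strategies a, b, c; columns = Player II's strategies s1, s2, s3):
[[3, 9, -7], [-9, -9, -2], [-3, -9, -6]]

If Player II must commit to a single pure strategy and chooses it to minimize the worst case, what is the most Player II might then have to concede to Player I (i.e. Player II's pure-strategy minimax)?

-2

The worst case (largest entry) in each column is s1: 3, s2: 9, s3: -2.
The best (smallest) of these is -2.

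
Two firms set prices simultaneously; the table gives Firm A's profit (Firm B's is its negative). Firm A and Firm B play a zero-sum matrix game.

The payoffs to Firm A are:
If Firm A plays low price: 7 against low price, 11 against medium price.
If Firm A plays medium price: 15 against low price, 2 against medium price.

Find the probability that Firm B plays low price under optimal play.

Row minima are 7 and 2, so Firm A's maximin is 7; column maxima are 15 and 11, so Firm B's minimax is 11. These differ, so the equilibrium is in mixed strategies.
Let Firm B play low price with probability q. Firm A is indifferent when 7q + 11(1−q) = 15q + 2(1−q), giving q = 9/17.

9/17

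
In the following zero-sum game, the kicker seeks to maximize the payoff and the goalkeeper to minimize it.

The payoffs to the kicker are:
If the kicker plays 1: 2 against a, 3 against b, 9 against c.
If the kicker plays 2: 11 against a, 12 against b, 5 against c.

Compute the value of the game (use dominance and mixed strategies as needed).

Column b is strictly dominated by a for the goalkeeper (it gives the kicker more in every row).
The remaining 2×2 game on (1, 2) × (a, c) has no saddle point. Let the kicker play 1 with probability p; indifference gives 2p + 11(1−p) = 9p + 5(1−p), so p = 6/13.
Similarly the goalkeeper's optimal q on a is 4/13, and the value is 2·(4/13) + (9)·(9/13) = 89/13.

89/13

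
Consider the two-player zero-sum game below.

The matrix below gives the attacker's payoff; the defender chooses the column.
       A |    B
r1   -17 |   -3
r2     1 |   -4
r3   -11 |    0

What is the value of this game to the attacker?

-11/4

Row r1 is strictly dominated by row r3, so the attacker never plays it.
The remaining 2×2 game on (r2, r3) × (A, B) has no saddle point. Let the attacker play r2 with probability p; indifference gives p − 11(1−p) = −4p, so p = 11/16.
Similarly the defender's optimal q on A is 1/4, and the value is 1·(1/4) + (-4)·(3/4) = -11/4.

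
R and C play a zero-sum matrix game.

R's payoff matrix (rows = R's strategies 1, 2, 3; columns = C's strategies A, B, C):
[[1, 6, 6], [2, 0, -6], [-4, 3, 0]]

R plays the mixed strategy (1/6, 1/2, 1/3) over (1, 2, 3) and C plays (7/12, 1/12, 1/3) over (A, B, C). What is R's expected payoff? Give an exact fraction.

-43/72

Against (7/12, 1/12, 1/3), each row's expected payoff is 1: 37/12; 2: -5/6; 3: -25/12.
Taking the (1/6, 1/2, 1/3)-weighted average: (1/6)·(37/12) + (1/2)·(-5/6) + (1/3)·(-25/12) = -43/72.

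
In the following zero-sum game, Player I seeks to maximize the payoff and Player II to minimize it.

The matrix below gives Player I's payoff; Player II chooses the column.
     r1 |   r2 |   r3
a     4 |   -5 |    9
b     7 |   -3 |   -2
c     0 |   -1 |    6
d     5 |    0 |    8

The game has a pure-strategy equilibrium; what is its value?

Row minima: -5, -3, -1, 0 → Player I's maximin is 0.
Column maxima: 7, 0, 9 → Player II's minimax is 0.
They coincide at (d, r2), so the value is 0.

0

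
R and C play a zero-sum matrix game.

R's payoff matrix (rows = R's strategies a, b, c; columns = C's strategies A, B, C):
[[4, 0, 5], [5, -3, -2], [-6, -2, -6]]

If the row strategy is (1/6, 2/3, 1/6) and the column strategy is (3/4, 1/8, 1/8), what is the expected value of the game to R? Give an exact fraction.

85/48

Against (3/4, 1/8, 1/8), each row's expected payoff is a: 29/8; b: 25/8; c: -11/2.
Taking the (1/6, 2/3, 1/6)-weighted average: (1/6)·(29/8) + (2/3)·(25/8) + (1/6)·(-11/2) = 85/48.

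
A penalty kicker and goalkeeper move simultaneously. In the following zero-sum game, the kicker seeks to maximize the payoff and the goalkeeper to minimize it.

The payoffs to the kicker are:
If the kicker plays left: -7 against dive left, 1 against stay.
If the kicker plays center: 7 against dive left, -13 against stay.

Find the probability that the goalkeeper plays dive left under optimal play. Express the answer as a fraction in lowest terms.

Row minima are -7 and -13, so the kicker's maximin is -7; column maxima are 7 and 1, so the goalkeeper's minimax is 1. These differ, so the equilibrium is in mixed strategies.
Let the goalkeeper play dive left with probability q. The kicker is indifferent when −7q + (1−q) = 7q − 13(1−q), giving q = 1/2.

1/2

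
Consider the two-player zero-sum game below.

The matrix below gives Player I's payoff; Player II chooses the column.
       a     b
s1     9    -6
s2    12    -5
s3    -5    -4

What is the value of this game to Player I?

Row s1 is strictly dominated by row s2, so Player I never plays it.
The remaining 2×2 game on (s2, s3) × (a, b) has no saddle point. Let Player I play s2 with probability p; indifference gives 12p − 5(1−p) = −5p − 4(1−p), so p = 1/18.
Similarly Player II's optimal q on a is 1/18, and the value is 12·(1/18) + (-5)·(17/18) = -73/18.

-73/18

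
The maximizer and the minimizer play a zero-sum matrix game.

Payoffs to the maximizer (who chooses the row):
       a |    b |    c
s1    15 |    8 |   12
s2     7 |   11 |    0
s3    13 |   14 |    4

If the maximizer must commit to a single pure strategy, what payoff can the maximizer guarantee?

The worst-case payoff for each row is s1: 8, s2: 0, s3: 4.
The best of these is 8.

8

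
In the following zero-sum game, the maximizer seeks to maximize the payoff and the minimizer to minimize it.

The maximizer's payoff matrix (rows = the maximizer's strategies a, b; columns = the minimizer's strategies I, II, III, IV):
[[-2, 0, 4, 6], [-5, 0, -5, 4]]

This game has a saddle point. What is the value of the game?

-2

Row minima: -2, -5 → the maximizer's maximin is -2.
Column maxima: -2, 0, 4, 6 → the minimizer's minimax is -2.
They coincide at (a, I), so the value is -2.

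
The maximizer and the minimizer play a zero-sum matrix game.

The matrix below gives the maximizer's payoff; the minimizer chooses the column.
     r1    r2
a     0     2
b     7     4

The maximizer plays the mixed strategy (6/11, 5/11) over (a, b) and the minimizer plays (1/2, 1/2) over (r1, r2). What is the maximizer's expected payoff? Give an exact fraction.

67/22

Against (1/2, 1/2), each row's expected payoff is a: 1; b: 11/2.
Taking the (6/11, 5/11)-weighted average: (6/11)·(1) + (5/11)·(11/2) = 67/22.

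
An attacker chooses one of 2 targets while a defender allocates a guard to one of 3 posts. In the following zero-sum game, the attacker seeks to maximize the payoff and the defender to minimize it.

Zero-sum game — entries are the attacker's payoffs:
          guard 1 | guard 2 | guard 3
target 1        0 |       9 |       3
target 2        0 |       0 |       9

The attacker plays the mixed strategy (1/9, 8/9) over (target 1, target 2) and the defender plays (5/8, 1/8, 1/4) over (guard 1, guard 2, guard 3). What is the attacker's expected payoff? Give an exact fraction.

53/24

Against (5/8, 1/8, 1/4), each row's expected payoff is target 1: 15/8; target 2: 9/4.
Taking the (1/9, 8/9)-weighted average: (1/9)·(15/8) + (8/9)·(9/4) = 53/24.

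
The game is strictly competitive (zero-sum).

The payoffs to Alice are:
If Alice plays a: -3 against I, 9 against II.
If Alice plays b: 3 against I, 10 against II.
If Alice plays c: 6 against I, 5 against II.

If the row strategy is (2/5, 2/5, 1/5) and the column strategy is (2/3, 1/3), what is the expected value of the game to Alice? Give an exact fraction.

Against (2/3, 1/3), each row's expected payoff is a: 1; b: 16/3; c: 17/3.
Taking the (2/5, 2/5, 1/5)-weighted average: (2/5)·(1) + (2/5)·(16/3) + (1/5)·(17/3) = 11/3.

11/3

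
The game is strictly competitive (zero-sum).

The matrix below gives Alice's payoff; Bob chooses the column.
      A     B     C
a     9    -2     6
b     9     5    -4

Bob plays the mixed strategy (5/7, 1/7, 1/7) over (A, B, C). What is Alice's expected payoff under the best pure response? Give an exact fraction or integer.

a: (9)·(5/7) + (-2)·(1/7) + (6)·(1/7) = 7.
b: (9)·(5/7) + (5)·(1/7) + (-4)·(1/7) = 46/7.
The best pure response is a with expected payoff 7.

7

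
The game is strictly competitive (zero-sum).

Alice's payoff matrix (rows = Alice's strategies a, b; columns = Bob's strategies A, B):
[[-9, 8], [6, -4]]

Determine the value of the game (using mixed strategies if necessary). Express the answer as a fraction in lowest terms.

Row minima are -9 and -4, so Alice's maximin is -4; column maxima are 6 and 8, so Bob's minimax is 6. These differ, so the equilibrium is in mixed strategies.
Let Alice play a with probability p. Bob is indifferent when −9p + 6(1−p) = 8p − 4(1−p), giving p = 10/27.
Let Bob play A with probability q. Alice is indifferent when −9q + 8(1−q) = 6q − 4(1−q), giving q = 4/9.
The value is -9·(4/9) + (8)·(5/9) = 4/9.

4/9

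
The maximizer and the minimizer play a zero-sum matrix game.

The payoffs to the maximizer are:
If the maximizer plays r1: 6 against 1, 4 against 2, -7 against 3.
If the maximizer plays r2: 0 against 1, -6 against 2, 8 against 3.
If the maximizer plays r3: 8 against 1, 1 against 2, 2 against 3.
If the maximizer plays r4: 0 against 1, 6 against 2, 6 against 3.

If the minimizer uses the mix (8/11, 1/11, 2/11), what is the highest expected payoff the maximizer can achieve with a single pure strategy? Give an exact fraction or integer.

r1: (6)·(8/11) + (4)·(1/11) + (-7)·(2/11) = 38/11.
r2: (0)·(8/11) + (-6)·(1/11) + (8)·(2/11) = 10/11.
r3: (8)·(8/11) + (1)·(1/11) + (2)·(2/11) = 69/11.
r4: (0)·(8/11) + (6)·(1/11) + (6)·(2/11) = 18/11.
The best pure response is r3 with expected payoff 69/11.

69/11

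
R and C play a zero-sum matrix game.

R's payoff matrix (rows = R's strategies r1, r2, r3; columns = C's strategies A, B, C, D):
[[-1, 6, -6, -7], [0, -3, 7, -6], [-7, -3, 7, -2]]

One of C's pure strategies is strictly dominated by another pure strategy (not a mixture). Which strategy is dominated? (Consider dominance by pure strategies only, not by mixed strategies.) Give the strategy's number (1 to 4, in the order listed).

3

C prefers columns that give R less. Compare C with D: -7 < -6, -6 < 7, -2 < 7.
So D strictly dominates C for C; C is strictly dominated.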